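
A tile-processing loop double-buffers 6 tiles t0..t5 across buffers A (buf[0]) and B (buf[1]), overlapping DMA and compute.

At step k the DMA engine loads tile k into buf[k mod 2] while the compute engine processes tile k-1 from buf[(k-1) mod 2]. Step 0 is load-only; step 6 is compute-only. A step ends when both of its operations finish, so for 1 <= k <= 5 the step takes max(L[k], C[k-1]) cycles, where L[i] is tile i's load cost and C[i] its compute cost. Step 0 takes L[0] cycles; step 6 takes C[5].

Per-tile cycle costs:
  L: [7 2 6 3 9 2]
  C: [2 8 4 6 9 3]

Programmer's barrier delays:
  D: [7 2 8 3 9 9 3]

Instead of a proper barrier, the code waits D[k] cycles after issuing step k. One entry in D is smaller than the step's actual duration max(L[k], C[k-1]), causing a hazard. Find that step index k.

hazard at step 3

step 0: need L[0]=7 = 7; D[0]=7 ok
step 1: need max(L[1]=2,C[0]=2) = 2; D[1]=2 ok
step 2: need max(L[2]=6,C[1]=8) = 8; D[2]=8 ok
step 3: need max(L[3]=3,C[2]=4) = 4; D[3]=3 SHORT
step 4: need max(L[4]=9,C[3]=6) = 9; D[4]=9 ok
step 5: need max(L[5]=2,C[4]=9) = 9; D[5]=9 ok
step 6: need C[5]=3 = 3; D[6]=3 ok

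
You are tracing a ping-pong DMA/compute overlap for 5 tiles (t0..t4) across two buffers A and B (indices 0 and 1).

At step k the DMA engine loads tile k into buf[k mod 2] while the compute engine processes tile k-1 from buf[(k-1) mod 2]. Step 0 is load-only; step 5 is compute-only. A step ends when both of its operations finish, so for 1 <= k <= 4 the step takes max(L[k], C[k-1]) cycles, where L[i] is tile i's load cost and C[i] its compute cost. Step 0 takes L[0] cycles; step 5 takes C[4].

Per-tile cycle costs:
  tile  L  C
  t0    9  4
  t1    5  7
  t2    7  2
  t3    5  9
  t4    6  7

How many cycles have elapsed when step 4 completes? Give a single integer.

end_cycle[4] = 35

  0. 9=9c; end=9; A:t0 B:-
  1. max(5,4)=5c; end=14; A:t0 B:t1
  2. max(7,7)=7c; end=21; A:t2 B:t1
  3. max(5,2)=5c; end=26; A:t2 B:t3
  4. max(6,9)=9c; end=35; A:t4 B:t3
  5. 7=7c; end=42; A:t4 B:t3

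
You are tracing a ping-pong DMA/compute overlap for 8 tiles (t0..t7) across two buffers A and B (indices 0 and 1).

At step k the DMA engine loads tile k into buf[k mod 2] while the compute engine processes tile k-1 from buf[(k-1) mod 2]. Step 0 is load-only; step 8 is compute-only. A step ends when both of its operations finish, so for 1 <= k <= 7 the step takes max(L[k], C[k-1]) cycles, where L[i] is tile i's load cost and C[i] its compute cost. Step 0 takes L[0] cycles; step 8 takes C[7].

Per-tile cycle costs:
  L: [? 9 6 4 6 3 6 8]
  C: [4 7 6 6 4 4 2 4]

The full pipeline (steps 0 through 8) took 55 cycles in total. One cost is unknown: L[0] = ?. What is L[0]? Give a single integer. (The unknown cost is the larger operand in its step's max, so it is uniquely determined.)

step 0 | dur = L[0]=? = L[0]  (unknown; binding)
step 1 | dur = max(L[1]=9, C[0]=4) = 9
step 2 | dur = max(L[2]=6, C[1]=7) = 7
step 3 | dur = max(L[3]=4, C[2]=6) = 6
step 4 | dur = max(L[4]=6, C[3]=6) = 6
step 5 | dur = max(L[5]=3, C[4]=4) = 4
step 6 | dur = max(L[6]=6, C[5]=4) = 6
step 7 | dur = max(L[7]=8, C[6]=2) = 8
step 8 | dur = C[7]=4 = 4
sum of known step durations = 50
dur[0] = total - known = 55 - 50 = 5
L[0] is the binding max in step 0, so L[0] = dur[0] = 5

L[0] = 5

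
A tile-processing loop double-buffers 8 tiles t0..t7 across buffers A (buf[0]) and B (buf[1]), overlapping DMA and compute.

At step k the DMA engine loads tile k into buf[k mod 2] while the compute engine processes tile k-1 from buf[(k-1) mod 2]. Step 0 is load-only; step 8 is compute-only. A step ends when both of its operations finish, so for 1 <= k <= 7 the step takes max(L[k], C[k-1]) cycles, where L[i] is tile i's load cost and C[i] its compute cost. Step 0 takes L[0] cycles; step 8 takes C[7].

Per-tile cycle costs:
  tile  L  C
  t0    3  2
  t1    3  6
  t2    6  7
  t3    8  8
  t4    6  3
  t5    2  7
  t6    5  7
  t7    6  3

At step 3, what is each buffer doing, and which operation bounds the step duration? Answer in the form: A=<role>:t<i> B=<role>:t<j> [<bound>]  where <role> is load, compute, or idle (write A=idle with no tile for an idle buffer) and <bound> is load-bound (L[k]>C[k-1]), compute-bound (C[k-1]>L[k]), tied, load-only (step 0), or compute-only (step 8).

step 3: A=compute:t2 B=load:t3 [load-bound]

k=0 load=t0/3c comp=- wait=3 total=3
k=1 load=t1/3c comp=t0/2c wait=3 total=6
k=2 load=t2/6c comp=t1/6c wait=6 total=12
k=3 load=t3/8c comp=t2/7c wait=8 total=20
k=4 load=t4/6c comp=t3/8c wait=8 total=28
k=5 load=t5/2c comp=t4/3c wait=3 total=31
k=6 load=t6/5c comp=t5/7c wait=7 total=38
k=7 load=t7/6c comp=t6/7c wait=7 total=45
k=8 load=- comp=t7/3c wait=3 total=48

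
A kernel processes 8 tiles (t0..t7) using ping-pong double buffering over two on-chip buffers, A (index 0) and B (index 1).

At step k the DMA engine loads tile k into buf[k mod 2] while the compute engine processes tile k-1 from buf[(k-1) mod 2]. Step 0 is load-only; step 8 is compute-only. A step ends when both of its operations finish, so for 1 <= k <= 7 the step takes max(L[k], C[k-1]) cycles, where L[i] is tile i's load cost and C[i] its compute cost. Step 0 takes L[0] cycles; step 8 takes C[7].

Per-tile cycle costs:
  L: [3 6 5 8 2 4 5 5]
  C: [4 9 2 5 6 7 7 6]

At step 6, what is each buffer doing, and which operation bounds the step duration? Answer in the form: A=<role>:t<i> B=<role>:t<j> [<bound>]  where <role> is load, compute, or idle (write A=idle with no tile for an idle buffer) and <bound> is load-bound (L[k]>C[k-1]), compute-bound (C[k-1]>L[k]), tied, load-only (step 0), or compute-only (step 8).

  0. 3=3c; end=3; A:t0 B:-
  1. max(6,4)=6c; end=9; A:t0 B:t1
  2. max(5,9)=9c; end=18; A:t2 B:t1
  3. max(8,2)=8c; end=26; A:t2 B:t3
  4. max(2,5)=5c; end=31; A:t4 B:t3
  5. max(4,6)=6c; end=37; A:t4 B:t5
  6. max(5,7)=7c; end=44; A:t6 B:t5
  7. max(5,7)=7c; end=51; A:t6 B:t7
  8. 6=6c; end=57; A:t6 B:t7

step 6: A=load:t6 B=compute:t5 [compute-bound]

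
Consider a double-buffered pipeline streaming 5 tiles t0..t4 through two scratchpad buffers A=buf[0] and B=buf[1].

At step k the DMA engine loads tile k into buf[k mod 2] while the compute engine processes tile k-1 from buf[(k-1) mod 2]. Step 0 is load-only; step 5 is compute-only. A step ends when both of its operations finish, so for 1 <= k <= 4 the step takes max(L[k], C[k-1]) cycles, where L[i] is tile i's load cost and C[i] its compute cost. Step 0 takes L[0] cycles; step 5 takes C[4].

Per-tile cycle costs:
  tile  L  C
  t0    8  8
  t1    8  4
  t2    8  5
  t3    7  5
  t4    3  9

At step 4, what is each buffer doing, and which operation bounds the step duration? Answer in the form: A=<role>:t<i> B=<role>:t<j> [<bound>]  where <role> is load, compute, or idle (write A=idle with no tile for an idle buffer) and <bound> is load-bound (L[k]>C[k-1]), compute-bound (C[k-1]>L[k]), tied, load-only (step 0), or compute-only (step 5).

step 4: A=load:t4 B=compute:t3 [compute-bound]

step 0: L[0]=8 → dur=8, Σ=8 | A=load:t0 B=idle [load-only]
step 1: L[1]=8 C[0]=8 → dur=8, Σ=16 | A=compute:t0 B=load:t1 [tied]
step 2: L[2]=8 C[1]=4 → dur=8, Σ=24 | A=load:t2 B=compute:t1 [load-bound]
step 3: L[3]=7 C[2]=5 → dur=7, Σ=31 | A=compute:t2 B=load:t3 [load-bound]
step 4: L[4]=3 C[3]=5 → dur=5, Σ=36 | A=load:t4 B=compute:t3 [compute-bound]
step 5: C[4]=9 → dur=9, Σ=45 | A=compute:t4 B=idle [compute-only]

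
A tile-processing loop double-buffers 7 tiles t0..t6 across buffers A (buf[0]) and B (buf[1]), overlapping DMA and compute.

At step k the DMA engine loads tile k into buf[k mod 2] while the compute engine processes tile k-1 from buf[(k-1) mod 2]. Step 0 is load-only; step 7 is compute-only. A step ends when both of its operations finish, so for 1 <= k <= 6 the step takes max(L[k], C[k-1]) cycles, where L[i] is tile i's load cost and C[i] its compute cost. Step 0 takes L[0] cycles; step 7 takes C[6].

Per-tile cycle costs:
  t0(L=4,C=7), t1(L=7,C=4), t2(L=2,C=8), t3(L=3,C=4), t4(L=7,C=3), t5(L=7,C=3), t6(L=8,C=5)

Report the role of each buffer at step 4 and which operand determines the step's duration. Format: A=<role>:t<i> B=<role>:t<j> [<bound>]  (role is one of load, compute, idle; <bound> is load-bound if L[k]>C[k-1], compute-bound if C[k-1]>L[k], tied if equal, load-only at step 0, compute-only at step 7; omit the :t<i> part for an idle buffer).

  0. 4=4c; end=4; A:t0 B:-
  1. max(7,7)=7c; end=11; A:t0 B:t1
  2. max(2,4)=4c; end=15; A:t2 B:t1
  3. max(3,8)=8c; end=23; A:t2 B:t3
  4. max(7,4)=7c; end=30; A:t4 B:t3
  5. max(7,3)=7c; end=37; A:t4 B:t5
  6. max(8,3)=8c; end=45; A:t6 B:t5
  7. 5=5c; end=50; A:t6 B:t5

step 4: A=load:t4 B=compute:t3 [load-bound]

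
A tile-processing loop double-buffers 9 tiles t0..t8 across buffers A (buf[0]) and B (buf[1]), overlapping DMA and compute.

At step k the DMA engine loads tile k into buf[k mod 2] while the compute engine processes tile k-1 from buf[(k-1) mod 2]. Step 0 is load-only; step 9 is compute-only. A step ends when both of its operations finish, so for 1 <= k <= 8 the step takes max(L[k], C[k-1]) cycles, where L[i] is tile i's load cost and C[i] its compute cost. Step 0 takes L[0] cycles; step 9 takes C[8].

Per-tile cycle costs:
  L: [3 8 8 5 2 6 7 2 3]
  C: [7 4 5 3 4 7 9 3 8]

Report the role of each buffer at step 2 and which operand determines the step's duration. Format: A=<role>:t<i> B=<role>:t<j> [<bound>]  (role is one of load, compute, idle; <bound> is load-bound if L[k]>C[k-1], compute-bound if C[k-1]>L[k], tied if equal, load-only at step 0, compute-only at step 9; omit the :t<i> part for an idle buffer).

step 0: L[0]=3 → dur=3, Σ=3 | A=load:t0 B=idle [load-only]
step 1: L[1]=8 C[0]=7 → dur=8, Σ=11 | A=compute:t0 B=load:t1 [load-bound]
step 2: L[2]=8 C[1]=4 → dur=8, Σ=19 | A=load:t2 B=compute:t1 [load-bound]
step 3: L[3]=5 C[2]=5 → dur=5, Σ=24 | A=compute:t2 B=load:t3 [tied]
step 4: L[4]=2 C[3]=3 → dur=3, Σ=27 | A=load:t4 B=compute:t3 [compute-bound]
step 5: L[5]=6 C[4]=4 → dur=6, Σ=33 | A=compute:t4 B=load:t5 [load-bound]
step 6: L[6]=7 C[5]=7 → dur=7, Σ=40 | A=load:t6 B=compute:t5 [tied]
step 7: L[7]=2 C[6]=9 → dur=9, Σ=49 | A=compute:t6 B=load:t7 [compute-bound]
step 8: L[8]=3 C[7]=3 → dur=3, Σ=52 | A=load:t8 B=compute:t7 [tied]
step 9: C[8]=8 → dur=8, Σ=60 | A=compute:t8 B=idle [compute-only]

step 2: A=load:t2 B=compute:t1 [load-bound]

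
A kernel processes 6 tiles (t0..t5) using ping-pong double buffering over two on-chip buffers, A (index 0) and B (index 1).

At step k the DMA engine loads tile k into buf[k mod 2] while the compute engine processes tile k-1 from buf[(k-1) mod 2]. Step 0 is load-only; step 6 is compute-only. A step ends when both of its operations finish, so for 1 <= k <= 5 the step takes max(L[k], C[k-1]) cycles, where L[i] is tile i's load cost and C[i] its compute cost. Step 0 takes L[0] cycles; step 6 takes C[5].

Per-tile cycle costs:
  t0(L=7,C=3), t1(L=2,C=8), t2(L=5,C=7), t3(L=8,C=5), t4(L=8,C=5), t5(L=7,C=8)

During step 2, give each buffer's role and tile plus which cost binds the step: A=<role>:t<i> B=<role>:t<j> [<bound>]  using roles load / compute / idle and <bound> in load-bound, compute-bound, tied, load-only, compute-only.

  0. 7=7c; end=7; A:t0 B:-
  1. max(2,3)=3c; end=10; A:t0 B:t1
  2. max(5,8)=8c; end=18; A:t2 B:t1
  3. max(8,7)=8c; end=26; A:t2 B:t3
  4. max(8,5)=8c; end=34; A:t4 B:t3
  5. max(7,5)=7c; end=41; A:t4 B:t5
  6. 8=8c; end=49; A:t4 B:t5

step 2: A=load:t2 B=compute:t1 [compute-bound]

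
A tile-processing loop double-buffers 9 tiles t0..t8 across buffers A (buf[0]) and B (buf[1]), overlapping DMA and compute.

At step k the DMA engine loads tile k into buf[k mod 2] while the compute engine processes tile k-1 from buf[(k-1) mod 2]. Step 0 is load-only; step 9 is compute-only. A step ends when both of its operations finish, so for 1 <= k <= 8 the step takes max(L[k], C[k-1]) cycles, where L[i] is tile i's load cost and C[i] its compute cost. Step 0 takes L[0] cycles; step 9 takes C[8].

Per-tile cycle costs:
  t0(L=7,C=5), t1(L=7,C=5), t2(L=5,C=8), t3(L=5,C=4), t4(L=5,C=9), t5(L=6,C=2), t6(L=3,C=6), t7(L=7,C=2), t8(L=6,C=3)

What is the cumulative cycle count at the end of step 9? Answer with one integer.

  0. 7=7c; end=7; A:t0 B:-
  1. max(7,5)=7c; end=14; A:t0 B:t1
  2. max(5,5)=5c; end=19; A:t2 B:t1
  3. max(5,8)=8c; end=27; A:t2 B:t3
  4. max(5,4)=5c; end=32; A:t4 B:t3
  5. max(6,9)=9c; end=41; A:t4 B:t5
  6. max(3,2)=3c; end=44; A:t6 B:t5
  7. max(7,6)=7c; end=51; A:t6 B:t7
  8. max(6,2)=6c; end=57; A:t8 B:t7
  9. 3=3c; end=60; A:t8 B:t7

end_cycle[9] = 60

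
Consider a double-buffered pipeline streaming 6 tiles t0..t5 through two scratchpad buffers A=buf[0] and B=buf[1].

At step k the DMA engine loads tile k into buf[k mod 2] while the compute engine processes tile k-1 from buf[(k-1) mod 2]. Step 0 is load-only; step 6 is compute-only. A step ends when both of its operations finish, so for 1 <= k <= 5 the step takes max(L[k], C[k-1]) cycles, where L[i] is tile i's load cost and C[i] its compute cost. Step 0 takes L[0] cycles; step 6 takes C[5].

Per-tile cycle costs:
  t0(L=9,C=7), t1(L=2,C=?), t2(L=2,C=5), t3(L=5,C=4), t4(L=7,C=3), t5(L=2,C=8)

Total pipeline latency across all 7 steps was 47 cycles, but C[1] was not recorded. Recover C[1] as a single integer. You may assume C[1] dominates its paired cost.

C[1] = 8

step 0 | dur = L[0]=9 = 9
step 1 | dur = max(L[1]=2, C[0]=7) = 7
step 2 | dur = max(L[2]=2, C[1]=?) = C[1]  (unknown; binding)
step 3 | dur = max(L[3]=5, C[2]=5) = 5
step 4 | dur = max(L[4]=7, C[3]=4) = 7
step 5 | dur = max(L[5]=2, C[4]=3) = 3
step 6 | dur = C[5]=8 = 8
sum of known step durations = 39
dur[2] = total - known = 47 - 39 = 8
C[1] is the binding max in step 2, so C[1] = dur[2] = 8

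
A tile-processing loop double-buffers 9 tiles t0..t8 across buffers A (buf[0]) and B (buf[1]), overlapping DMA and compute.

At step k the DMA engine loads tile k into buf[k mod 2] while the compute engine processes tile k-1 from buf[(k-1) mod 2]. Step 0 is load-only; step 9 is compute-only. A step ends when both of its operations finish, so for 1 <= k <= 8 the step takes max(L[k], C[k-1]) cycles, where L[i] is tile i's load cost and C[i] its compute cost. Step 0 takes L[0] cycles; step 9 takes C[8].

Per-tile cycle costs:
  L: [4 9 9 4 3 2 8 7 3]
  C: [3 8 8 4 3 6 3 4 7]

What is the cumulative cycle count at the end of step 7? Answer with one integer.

end_cycle[7] = 52

[0] DMA t0→A (4c) ∥ CU idle ⇒ 4c, clock 4
[1] DMA t1→B (9c) ∥ CU A:t0 (3c) ⇒ 9c, clock 13
[2] DMA t2→A (9c) ∥ CU B:t1 (8c) ⇒ 9c, clock 22
[3] DMA t3→B (4c) ∥ CU A:t2 (8c) ⇒ 8c, clock 30
[4] DMA t4→A (3c) ∥ CU B:t3 (4c) ⇒ 4c, clock 34
[5] DMA t5→B (2c) ∥ CU A:t4 (3c) ⇒ 3c, clock 37
[6] DMA t6→A (8c) ∥ CU B:t5 (6c) ⇒ 8c, clock 45
[7] DMA t7→B (7c) ∥ CU A:t6 (3c) ⇒ 7c, clock 52
[8] DMA t8→A (3c) ∥ CU B:t7 (4c) ⇒ 4c, clock 56
[9] DMA idle ∥ CU A:t8 (7c) ⇒ 7c, clock 63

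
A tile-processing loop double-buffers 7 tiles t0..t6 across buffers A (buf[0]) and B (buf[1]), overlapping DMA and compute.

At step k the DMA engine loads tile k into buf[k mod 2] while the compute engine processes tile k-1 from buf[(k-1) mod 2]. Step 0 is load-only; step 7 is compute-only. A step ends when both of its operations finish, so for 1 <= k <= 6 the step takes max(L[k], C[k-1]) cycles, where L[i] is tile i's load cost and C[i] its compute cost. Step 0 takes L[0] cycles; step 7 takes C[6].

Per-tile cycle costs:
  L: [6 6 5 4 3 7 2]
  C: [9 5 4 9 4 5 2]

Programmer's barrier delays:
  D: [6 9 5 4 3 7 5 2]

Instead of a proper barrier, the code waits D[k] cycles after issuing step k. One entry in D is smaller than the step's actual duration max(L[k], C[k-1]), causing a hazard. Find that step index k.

hazard at step 4

[0] required=L[0]=6=6 vs D=6 ok
[1] required=max(L[1]=6,C[0]=9)=9 vs D=9 ok
[2] required=max(L[2]=5,C[1]=5)=5 vs D=5 ok
[3] required=max(L[3]=4,C[2]=4)=4 vs D=4 ok
[4] required=max(L[4]=3,C[3]=9)=9 vs D=3 SHORT
[5] required=max(L[5]=7,C[4]=4)=7 vs D=7 ok
[6] required=max(L[6]=2,C[5]=5)=5 vs D=5 ok
[7] required=C[6]=2=2 vs D=2 ok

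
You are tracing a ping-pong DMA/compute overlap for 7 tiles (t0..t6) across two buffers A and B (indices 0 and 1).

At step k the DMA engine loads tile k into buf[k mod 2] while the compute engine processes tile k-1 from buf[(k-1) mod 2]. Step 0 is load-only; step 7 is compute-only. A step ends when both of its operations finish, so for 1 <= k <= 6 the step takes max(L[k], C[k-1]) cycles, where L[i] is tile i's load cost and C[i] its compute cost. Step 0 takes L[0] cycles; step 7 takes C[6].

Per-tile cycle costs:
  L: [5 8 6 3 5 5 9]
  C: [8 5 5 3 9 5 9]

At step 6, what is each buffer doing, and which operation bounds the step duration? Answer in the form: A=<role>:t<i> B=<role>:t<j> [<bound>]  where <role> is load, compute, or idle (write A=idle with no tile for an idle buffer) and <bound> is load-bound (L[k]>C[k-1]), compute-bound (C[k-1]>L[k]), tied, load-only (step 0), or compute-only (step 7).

step 6: A=load:t6 B=compute:t5 [load-bound]

[0] DMA t0→A (5c) ∥ CU idle ⇒ 5c, clock 5
[1] DMA t1→B (8c) ∥ CU A:t0 (8c) ⇒ 8c, clock 13
[2] DMA t2→A (6c) ∥ CU B:t1 (5c) ⇒ 6c, clock 19
[3] DMA t3→B (3c) ∥ CU A:t2 (5c) ⇒ 5c, clock 24
[4] DMA t4→A (5c) ∥ CU B:t3 (3c) ⇒ 5c, clock 29
[5] DMA t5→B (5c) ∥ CU A:t4 (9c) ⇒ 9c, clock 38
[6] DMA t6→A (9c) ∥ CU B:t5 (5c) ⇒ 9c, clock 47
[7] DMA idle ∥ CU A:t6 (9c) ⇒ 9c, clock 56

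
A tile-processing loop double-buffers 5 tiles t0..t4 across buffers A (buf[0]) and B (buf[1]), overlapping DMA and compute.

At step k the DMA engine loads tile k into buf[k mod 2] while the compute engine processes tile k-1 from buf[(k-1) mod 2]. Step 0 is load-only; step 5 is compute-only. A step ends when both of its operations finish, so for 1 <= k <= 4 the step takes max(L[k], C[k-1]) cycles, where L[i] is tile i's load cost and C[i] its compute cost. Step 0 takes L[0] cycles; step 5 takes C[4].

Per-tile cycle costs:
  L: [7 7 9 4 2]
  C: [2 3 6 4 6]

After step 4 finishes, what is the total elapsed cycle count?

end_cycle[4] = 33

k=0 load=t0/7c comp=- wait=7 total=7
k=1 load=t1/7c comp=t0/2c wait=7 total=14
k=2 load=t2/9c comp=t1/3c wait=9 total=23
k=3 load=t3/4c comp=t2/6c wait=6 total=29
k=4 load=t4/2c comp=t3/4c wait=4 total=33
k=5 load=- comp=t4/6c wait=6 total=39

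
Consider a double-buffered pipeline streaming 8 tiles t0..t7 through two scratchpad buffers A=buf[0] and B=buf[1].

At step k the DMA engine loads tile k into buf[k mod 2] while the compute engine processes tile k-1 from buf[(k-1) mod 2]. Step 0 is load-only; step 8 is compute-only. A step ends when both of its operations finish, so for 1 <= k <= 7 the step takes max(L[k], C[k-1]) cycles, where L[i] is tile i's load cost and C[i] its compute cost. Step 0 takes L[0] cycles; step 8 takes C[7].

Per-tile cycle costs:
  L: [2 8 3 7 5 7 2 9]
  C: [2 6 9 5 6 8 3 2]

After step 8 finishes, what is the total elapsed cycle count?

step 0: L[0]=2 → dur=2, Σ=2 | A=load:t0 B=idle [load-only]
step 1: L[1]=8 C[0]=2 → dur=8, Σ=10 | A=compute:t0 B=load:t1 [load-bound]
step 2: L[2]=3 C[1]=6 → dur=6, Σ=16 | A=load:t2 B=compute:t1 [compute-bound]
step 3: L[3]=7 C[2]=9 → dur=9, Σ=25 | A=compute:t2 B=load:t3 [compute-bound]
step 4: L[4]=5 C[3]=5 → dur=5, Σ=30 | A=load:t4 B=compute:t3 [tied]
step 5: L[5]=7 C[4]=6 → dur=7, Σ=37 | A=compute:t4 B=load:t5 [load-bound]
step 6: L[6]=2 C[5]=8 → dur=8, Σ=45 | A=load:t6 B=compute:t5 [compute-bound]
step 7: L[7]=9 C[6]=3 → dur=9, Σ=54 | A=compute:t6 B=load:t7 [load-bound]
step 8: C[7]=2 → dur=2, Σ=56 | A=idle B=compute:t7 [compute-only]

end_cycle[8] = 56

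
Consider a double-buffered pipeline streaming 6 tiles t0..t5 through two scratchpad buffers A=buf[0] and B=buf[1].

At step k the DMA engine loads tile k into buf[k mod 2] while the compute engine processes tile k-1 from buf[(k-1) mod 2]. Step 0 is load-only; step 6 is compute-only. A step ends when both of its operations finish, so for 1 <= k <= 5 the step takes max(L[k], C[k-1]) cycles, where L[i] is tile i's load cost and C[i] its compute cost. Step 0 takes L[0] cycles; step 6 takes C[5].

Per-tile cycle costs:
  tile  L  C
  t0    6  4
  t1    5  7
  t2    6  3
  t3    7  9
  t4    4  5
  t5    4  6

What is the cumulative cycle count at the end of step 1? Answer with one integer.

end_cycle[1] = 11

[0] DMA t0→A (6c) ∥ CU idle ⇒ 6c, clock 6
[1] DMA t1→B (5c) ∥ CU A:t0 (4c) ⇒ 5c, clock 11
[2] DMA t2→A (6c) ∥ CU B:t1 (7c) ⇒ 7c, clock 18
[3] DMA t3→B (7c) ∥ CU A:t2 (3c) ⇒ 7c, clock 25
[4] DMA t4→A (4c) ∥ CU B:t3 (9c) ⇒ 9c, clock 34
[5] DMA t5→B (4c) ∥ CU A:t4 (5c) ⇒ 5c, clock 39
[6] DMA idle ∥ CU B:t5 (6c) ⇒ 6c, clock 45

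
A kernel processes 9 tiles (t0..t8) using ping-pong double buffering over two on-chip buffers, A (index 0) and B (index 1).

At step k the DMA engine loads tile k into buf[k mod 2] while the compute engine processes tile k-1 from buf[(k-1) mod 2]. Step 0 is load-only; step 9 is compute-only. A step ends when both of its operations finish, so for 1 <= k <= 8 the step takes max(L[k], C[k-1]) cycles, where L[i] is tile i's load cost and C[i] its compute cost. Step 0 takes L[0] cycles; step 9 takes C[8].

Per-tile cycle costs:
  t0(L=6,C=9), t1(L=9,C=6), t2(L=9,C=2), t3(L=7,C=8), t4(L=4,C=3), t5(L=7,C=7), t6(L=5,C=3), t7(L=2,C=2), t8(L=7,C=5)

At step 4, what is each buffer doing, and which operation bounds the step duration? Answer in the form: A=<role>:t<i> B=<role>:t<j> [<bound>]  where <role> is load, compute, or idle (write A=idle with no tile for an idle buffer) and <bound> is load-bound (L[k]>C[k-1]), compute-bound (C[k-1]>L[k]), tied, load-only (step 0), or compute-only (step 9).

step 4: A=load:t4 B=compute:t3 [compute-bound]

step 0: L[0]=6 → dur=6, Σ=6 | A=load:t0 B=idle [load-only]
step 1: L[1]=9 C[0]=9 → dur=9, Σ=15 | A=compute:t0 B=load:t1 [tied]
step 2: L[2]=9 C[1]=6 → dur=9, Σ=24 | A=load:t2 B=compute:t1 [load-bound]
step 3: L[3]=7 C[2]=2 → dur=7, Σ=31 | A=compute:t2 B=load:t3 [load-bound]
step 4: L[4]=4 C[3]=8 → dur=8, Σ=39 | A=load:t4 B=compute:t3 [compute-bound]
step 5: L[5]=7 C[4]=3 → dur=7, Σ=46 | A=compute:t4 B=load:t5 [load-bound]
step 6: L[6]=5 C[5]=7 → dur=7, Σ=53 | A=load:t6 B=compute:t5 [compute-bound]
step 7: L[7]=2 C[6]=3 → dur=3, Σ=56 | A=compute:t6 B=load:t7 [compute-bound]
step 8: L[8]=7 C[7]=2 → dur=7, Σ=63 | A=load:t8 B=compute:t7 [load-bound]
step 9: C[8]=5 → dur=5, Σ=68 | A=compute:t8 B=idle [compute-only]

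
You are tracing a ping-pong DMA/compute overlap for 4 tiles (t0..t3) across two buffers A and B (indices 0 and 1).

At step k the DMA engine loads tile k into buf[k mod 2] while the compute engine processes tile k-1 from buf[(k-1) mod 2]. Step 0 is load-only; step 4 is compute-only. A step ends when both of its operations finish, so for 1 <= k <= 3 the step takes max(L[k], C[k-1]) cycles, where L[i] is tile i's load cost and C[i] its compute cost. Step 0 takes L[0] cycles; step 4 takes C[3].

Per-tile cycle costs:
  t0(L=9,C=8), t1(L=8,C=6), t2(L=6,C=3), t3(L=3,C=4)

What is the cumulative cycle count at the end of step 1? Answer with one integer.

[0] DMA t0→A (9c) ∥ CU idle ⇒ 9c, clock 9
[1] DMA t1→B (8c) ∥ CU A:t0 (8c) ⇒ 8c, clock 17
[2] DMA t2→A (6c) ∥ CU B:t1 (6c) ⇒ 6c, clock 23
[3] DMA t3→B (3c) ∥ CU A:t2 (3c) ⇒ 3c, clock 26
[4] DMA idle ∥ CU B:t3 (4c) ⇒ 4c, clock 30

end_cycle[1] = 17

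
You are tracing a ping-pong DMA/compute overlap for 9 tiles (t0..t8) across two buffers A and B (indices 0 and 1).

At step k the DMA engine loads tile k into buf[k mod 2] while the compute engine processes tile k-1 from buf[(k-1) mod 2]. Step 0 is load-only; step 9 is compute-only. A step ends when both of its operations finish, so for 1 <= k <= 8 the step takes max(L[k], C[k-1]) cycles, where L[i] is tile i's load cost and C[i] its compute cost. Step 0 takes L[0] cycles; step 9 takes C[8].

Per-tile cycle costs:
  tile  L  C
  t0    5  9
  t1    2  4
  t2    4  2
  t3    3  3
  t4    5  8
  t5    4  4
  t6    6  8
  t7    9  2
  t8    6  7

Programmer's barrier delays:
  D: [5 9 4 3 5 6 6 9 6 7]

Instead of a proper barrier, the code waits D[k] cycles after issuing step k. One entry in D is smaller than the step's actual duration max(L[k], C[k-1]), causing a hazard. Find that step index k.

k=0 barrier L[0]=5→5c, D[0]=5 ok
k=1 barrier max(L[1]=2,C[0]=9)→9c, D[1]=9 ok
k=2 barrier max(L[2]=4,C[1]=4)→4c, D[2]=4 ok
k=3 barrier max(L[3]=3,C[2]=2)→3c, D[3]=3 ok
k=4 barrier max(L[4]=5,C[3]=3)→5c, D[4]=5 ok
k=5 barrier max(L[5]=4,C[4]=8)→8c, D[5]=6 SHORT
k=6 barrier max(L[6]=6,C[5]=4)→6c, D[6]=6 ok
k=7 barrier max(L[7]=9,C[6]=8)→9c, D[7]=9 ok
k=8 barrier max(L[8]=6,C[7]=2)→6c, D[8]=6 ok
k=9 barrier C[8]=7→7c, D[9]=7 ok

hazard at step 5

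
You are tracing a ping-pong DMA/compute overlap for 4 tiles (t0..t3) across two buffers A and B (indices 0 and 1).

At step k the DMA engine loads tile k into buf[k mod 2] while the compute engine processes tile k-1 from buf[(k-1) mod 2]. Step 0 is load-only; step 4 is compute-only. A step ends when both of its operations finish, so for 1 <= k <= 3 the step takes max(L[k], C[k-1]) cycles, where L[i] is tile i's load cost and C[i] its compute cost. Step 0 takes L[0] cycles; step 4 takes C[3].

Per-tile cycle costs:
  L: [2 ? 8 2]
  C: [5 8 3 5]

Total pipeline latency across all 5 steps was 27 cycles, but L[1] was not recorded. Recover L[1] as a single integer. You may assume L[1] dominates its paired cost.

step 0: dur = L[0]=2 = 2
step 1: dur = max(L[1]=?, C[0]=5) = L[1]  (unknown; binding)
step 2: dur = max(L[2]=8, C[1]=8) = 8
step 3: dur = max(L[3]=2, C[2]=3) = 3
step 4: dur = C[3]=5 = 5
sum of known step durations = 18
dur[1] = total - known = 27 - 18 = 9
L[1] is the binding max in step 1, so L[1] = dur[1] = 9

L[1] = 9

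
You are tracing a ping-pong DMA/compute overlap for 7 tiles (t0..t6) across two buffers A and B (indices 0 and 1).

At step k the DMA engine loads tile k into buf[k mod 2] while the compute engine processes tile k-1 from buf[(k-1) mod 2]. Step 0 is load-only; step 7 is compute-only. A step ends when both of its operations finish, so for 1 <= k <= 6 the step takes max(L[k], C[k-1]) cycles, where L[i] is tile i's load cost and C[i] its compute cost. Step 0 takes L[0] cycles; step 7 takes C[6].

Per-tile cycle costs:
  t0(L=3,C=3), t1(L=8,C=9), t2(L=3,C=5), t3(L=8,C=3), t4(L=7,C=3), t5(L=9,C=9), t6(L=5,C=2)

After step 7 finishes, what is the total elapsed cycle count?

k=0 load=t0/3c comp=- wait=3 total=3
k=1 load=t1/8c comp=t0/3c wait=8 total=11
k=2 load=t2/3c comp=t1/9c wait=9 total=20
k=3 load=t3/8c comp=t2/5c wait=8 total=28
k=4 load=t4/7c comp=t3/3c wait=7 total=35
k=5 load=t5/9c comp=t4/3c wait=9 total=44
k=6 load=t6/5c comp=t5/9c wait=9 total=53
k=7 load=- comp=t6/2c wait=2 total=55

end_cycle[7] = 55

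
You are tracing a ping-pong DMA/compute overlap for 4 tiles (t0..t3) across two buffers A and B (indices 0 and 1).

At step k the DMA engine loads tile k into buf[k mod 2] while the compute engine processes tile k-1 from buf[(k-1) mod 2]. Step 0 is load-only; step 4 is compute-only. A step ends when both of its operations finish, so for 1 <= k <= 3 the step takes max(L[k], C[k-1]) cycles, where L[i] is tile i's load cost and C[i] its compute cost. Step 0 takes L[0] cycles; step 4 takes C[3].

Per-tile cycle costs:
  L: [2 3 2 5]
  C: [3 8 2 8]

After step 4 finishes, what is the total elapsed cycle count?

step 0: L[0]=2 → dur=2, Σ=2 | A=load:t0 B=idle [load-only]
step 1: L[1]=3 C[0]=3 → dur=3, Σ=5 | A=compute:t0 B=load:t1 [tied]
step 2: L[2]=2 C[1]=8 → dur=8, Σ=13 | A=load:t2 B=compute:t1 [compute-bound]
step 3: L[3]=5 C[2]=2 → dur=5, Σ=18 | A=compute:t2 B=load:t3 [load-bound]
step 4: C[3]=8 → dur=8, Σ=26 | A=idle B=compute:t3 [compute-only]

end_cycle[4] = 26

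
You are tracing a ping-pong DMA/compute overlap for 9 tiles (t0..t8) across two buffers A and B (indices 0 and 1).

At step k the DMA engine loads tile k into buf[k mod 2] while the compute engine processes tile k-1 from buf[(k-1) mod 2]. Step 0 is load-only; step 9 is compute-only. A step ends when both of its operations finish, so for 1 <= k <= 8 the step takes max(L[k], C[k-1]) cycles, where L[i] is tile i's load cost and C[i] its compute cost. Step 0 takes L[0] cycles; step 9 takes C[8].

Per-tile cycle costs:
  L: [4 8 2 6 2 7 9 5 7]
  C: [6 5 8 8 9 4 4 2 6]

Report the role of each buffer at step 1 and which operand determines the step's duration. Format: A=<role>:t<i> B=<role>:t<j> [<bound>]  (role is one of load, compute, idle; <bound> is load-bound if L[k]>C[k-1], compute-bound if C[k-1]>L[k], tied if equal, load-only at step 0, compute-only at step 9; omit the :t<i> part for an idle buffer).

step 1: A=compute:t0 B=load:t1 [load-bound]

step 0: L[0]=4 → dur=4, Σ=4 | A=load:t0 B=idle [load-only]
step 1: L[1]=8 C[0]=6 → dur=8, Σ=12 | A=compute:t0 B=load:t1 [load-bound]
step 2: L[2]=2 C[1]=5 → dur=5, Σ=17 | A=load:t2 B=compute:t1 [compute-bound]
step 3: L[3]=6 C[2]=8 → dur=8, Σ=25 | A=compute:t2 B=load:t3 [compute-bound]
step 4: L[4]=2 C[3]=8 → dur=8, Σ=33 | A=load:t4 B=compute:t3 [compute-bound]
step 5: L[5]=7 C[4]=9 → dur=9, Σ=42 | A=compute:t4 B=load:t5 [compute-bound]
step 6: L[6]=9 C[5]=4 → dur=9, Σ=51 | A=load:t6 B=compute:t5 [load-bound]
step 7: L[7]=5 C[6]=4 → dur=5, Σ=56 | A=compute:t6 B=load:t7 [load-bound]
step 8: L[8]=7 C[7]=2 → dur=7, Σ=63 | A=load:t8 B=compute:t7 [load-bound]
step 9: C[8]=6 → dur=6, Σ=69 | A=compute:t8 B=idle [compute-only]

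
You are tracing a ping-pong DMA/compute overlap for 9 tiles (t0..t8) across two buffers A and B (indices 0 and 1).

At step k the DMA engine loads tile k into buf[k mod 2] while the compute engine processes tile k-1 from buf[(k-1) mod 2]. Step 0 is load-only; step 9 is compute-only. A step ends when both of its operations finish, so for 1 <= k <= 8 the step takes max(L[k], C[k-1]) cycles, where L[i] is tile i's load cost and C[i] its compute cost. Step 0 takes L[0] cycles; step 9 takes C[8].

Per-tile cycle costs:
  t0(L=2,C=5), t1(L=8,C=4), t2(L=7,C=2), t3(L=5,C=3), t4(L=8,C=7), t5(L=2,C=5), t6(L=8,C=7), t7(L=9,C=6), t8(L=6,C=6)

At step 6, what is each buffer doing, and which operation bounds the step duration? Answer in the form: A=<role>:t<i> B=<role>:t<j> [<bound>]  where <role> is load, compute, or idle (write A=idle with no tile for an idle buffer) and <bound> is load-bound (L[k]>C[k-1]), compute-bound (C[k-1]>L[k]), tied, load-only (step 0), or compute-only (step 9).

step 6: A=load:t6 B=compute:t5 [load-bound]

  0. 2=2c; end=2; A:t0 B:-
  1. max(8,5)=8c; end=10; A:t0 B:t1
  2. max(7,4)=7c; end=17; A:t2 B:t1
  3. max(5,2)=5c; end=22; A:t2 B:t3
  4. max(8,3)=8c; end=30; A:t4 B:t3
  5. max(2,7)=7c; end=37; A:t4 B:t5
  6. max(8,5)=8c; end=45; A:t6 B:t5
  7. max(9,7)=9c; end=54; A:t6 B:t7
  8. max(6,6)=6c; end=60; A:t8 B:t7
  9. 6=6c; end=66; A:t8 B:t7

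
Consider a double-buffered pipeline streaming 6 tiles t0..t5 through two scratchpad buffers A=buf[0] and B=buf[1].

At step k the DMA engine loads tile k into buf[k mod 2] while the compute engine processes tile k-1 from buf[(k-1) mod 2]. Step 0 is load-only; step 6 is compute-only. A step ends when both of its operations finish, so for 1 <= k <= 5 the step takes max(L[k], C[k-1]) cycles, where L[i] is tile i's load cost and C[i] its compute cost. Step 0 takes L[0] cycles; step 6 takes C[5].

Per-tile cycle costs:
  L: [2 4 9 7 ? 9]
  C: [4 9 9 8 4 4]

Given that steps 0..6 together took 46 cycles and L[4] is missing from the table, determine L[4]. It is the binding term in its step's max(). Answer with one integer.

L[4] = 9

step 0: dur = L[0]=2 = 2
step 1: dur = max(L[1]=4, C[0]=4) = 4
step 2: dur = max(L[2]=9, C[1]=9) = 9
step 3: dur = max(L[3]=7, C[2]=9) = 9
step 4: dur = max(L[4]=?, C[3]=8) = L[4]  (unknown; binding)
step 5: dur = max(L[5]=9, C[4]=4) = 9
step 6: dur = C[5]=4 = 4
sum of known step durations = 37
dur[4] = total - known = 46 - 37 = 9
L[4] is the binding max in step 4, so L[4] = dur[4] = 9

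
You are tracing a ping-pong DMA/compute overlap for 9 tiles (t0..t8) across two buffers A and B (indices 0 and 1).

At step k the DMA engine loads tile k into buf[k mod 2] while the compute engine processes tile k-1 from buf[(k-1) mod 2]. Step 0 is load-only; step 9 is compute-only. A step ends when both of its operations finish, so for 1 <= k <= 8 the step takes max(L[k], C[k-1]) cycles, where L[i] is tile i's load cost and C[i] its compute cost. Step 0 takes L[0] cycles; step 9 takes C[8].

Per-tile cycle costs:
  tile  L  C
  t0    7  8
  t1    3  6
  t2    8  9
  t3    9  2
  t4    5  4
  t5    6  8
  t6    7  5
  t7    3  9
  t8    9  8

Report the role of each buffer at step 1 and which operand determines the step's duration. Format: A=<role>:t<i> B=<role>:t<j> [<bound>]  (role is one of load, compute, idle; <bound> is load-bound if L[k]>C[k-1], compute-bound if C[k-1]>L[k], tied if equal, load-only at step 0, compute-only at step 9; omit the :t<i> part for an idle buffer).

step 1: A=compute:t0 B=load:t1 [compute-bound]

  0. 7=7c; end=7; A:t0 B:-
  1. max(3,8)=8c; end=15; A:t0 B:t1
  2. max(8,6)=8c; end=23; A:t2 B:t1
  3. max(9,9)=9c; end=32; A:t2 B:t3
  4. max(5,2)=5c; end=37; A:t4 B:t3
  5. max(6,4)=6c; end=43; A:t4 B:t5
  6. max(7,8)=8c; end=51; A:t6 B:t5
  7. max(3,5)=5c; end=56; A:t6 B:t7
  8. max(9,9)=9c; end=65; A:t8 B:t7
  9. 8=8c; end=73; A:t8 B:t7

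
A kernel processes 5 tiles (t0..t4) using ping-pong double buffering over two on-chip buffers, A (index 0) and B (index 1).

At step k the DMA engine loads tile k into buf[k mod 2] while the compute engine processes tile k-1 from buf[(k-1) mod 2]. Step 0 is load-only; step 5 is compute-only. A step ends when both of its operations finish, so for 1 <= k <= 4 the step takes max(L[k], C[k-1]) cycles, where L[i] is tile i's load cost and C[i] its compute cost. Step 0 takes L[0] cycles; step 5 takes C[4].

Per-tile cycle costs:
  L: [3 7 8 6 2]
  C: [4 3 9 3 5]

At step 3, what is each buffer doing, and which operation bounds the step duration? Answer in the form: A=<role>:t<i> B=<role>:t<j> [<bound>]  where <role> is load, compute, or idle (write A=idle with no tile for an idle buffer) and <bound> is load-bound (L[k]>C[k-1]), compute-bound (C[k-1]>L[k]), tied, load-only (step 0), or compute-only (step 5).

step 0: L[0]=3 → dur=3, Σ=3 | A=load:t0 B=idle [load-only]
step 1: L[1]=7 C[0]=4 → dur=7, Σ=10 | A=compute:t0 B=load:t1 [load-bound]
step 2: L[2]=8 C[1]=3 → dur=8, Σ=18 | A=load:t2 B=compute:t1 [load-bound]
step 3: L[3]=6 C[2]=9 → dur=9, Σ=27 | A=compute:t2 B=load:t3 [compute-bound]
step 4: L[4]=2 C[3]=3 → dur=3, Σ=30 | A=load:t4 B=compute:t3 [compute-bound]
step 5: C[4]=5 → dur=5, Σ=35 | A=compute:t4 B=idle [compute-only]

step 3: A=compute:t2 B=load:t3 [compute-bound]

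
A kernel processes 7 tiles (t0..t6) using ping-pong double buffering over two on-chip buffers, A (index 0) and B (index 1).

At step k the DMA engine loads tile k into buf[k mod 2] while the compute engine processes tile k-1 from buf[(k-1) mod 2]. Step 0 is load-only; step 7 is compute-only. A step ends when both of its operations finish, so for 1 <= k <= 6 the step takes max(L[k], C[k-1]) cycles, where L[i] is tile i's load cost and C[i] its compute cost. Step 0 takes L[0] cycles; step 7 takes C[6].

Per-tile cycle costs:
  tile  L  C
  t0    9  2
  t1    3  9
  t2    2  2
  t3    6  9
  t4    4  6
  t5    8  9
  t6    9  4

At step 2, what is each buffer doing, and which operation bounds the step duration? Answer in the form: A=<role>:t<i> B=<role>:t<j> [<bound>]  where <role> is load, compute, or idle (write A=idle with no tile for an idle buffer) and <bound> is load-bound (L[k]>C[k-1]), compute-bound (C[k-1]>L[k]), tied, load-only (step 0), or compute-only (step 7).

step 0: L[0]=9 → dur=9, Σ=9 | A=load:t0 B=idle [load-only]
step 1: L[1]=3 C[0]=2 → dur=3, Σ=12 | A=compute:t0 B=load:t1 [load-bound]
step 2: L[2]=2 C[1]=9 → dur=9, Σ=21 | A=load:t2 B=compute:t1 [compute-bound]
step 3: L[3]=6 C[2]=2 → dur=6, Σ=27 | A=compute:t2 B=load:t3 [load-bound]
step 4: L[4]=4 C[3]=9 → dur=9, Σ=36 | A=load:t4 B=compute:t3 [compute-bound]
step 5: L[5]=8 C[4]=6 → dur=8, Σ=44 | A=compute:t4 B=load:t5 [load-bound]
step 6: L[6]=9 C[5]=9 → dur=9, Σ=53 | A=load:t6 B=compute:t5 [tied]
step 7: C[6]=4 → dur=4, Σ=57 | A=compute:t6 B=idle [compute-only]

step 2: A=load:t2 B=compute:t1 [compute-bound]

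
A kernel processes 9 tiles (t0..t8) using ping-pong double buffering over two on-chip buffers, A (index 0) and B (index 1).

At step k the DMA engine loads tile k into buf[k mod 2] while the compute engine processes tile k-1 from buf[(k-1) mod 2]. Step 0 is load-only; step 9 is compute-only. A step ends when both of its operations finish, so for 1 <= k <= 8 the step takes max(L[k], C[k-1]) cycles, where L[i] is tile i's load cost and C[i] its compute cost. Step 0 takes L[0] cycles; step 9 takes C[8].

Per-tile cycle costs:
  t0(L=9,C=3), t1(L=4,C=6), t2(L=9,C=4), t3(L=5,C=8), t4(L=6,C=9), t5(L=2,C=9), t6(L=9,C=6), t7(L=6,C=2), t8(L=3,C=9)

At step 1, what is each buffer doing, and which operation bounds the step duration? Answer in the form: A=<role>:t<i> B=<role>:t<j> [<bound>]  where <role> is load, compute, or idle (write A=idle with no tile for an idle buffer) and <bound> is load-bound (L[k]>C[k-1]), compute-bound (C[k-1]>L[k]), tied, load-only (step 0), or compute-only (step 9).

step 1: A=compute:t0 B=load:t1 [load-bound]

  0. 9=9c; end=9; A:t0 B:-
  1. max(4,3)=4c; end=13; A:t0 B:t1
  2. max(9,6)=9c; end=22; A:t2 B:t1
  3. max(5,4)=5c; end=27; A:t2 B:t3
  4. max(6,8)=8c; end=35; A:t4 B:t3
  5. max(2,9)=9c; end=44; A:t4 B:t5
  6. max(9,9)=9c; end=53; A:t6 B:t5
  7. max(6,6)=6c; end=59; A:t6 B:t7
  8. max(3,2)=3c; end=62; A:t8 B:t7
  9. 9=9c; end=71; A:t8 B:t7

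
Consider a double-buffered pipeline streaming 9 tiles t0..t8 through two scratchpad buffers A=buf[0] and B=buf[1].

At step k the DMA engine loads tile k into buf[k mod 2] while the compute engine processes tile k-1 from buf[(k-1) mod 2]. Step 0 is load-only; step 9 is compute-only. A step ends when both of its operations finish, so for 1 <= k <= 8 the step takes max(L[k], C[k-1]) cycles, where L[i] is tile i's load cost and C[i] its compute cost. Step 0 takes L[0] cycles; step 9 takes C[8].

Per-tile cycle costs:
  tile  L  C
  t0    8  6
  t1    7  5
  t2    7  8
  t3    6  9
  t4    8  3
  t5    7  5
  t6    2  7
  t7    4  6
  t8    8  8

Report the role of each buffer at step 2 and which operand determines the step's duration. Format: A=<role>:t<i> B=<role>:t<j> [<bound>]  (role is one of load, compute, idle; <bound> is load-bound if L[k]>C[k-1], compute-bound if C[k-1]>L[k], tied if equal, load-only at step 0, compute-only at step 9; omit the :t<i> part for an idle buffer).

[0] DMA t0→A (8c) ∥ CU idle ⇒ 8c, clock 8
[1] DMA t1→B (7c) ∥ CU A:t0 (6c) ⇒ 7c, clock 15
[2] DMA t2→A (7c) ∥ CU B:t1 (5c) ⇒ 7c, clock 22
[3] DMA t3→B (6c) ∥ CU A:t2 (8c) ⇒ 8c, clock 30
[4] DMA t4→A (8c) ∥ CU B:t3 (9c) ⇒ 9c, clock 39
[5] DMA t5→B (7c) ∥ CU A:t4 (3c) ⇒ 7c, clock 46
[6] DMA t6→A (2c) ∥ CU B:t5 (5c) ⇒ 5c, clock 51
[7] DMA t7→B (4c) ∥ CU A:t6 (7c) ⇒ 7c, clock 58
[8] DMA t8→A (8c) ∥ CU B:t7 (6c) ⇒ 8c, clock 66
[9] DMA idle ∥ CU A:t8 (8c) ⇒ 8c, clock 74

step 2: A=load:t2 B=compute:t1 [load-bound]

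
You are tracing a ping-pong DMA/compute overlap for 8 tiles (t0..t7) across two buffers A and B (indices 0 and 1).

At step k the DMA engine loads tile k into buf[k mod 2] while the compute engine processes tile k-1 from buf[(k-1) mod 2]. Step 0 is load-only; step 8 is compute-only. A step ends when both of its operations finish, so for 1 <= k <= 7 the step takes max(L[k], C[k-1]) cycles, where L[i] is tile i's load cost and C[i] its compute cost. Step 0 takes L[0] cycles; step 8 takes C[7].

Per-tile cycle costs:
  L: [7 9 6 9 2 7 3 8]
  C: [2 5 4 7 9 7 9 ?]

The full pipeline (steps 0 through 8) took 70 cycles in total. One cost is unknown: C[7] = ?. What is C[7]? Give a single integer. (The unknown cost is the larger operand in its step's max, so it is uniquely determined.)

C[7] = 7

step 0: dur = L[0]=7 = 7
step 1: dur = max(L[1]=9, C[0]=2) = 9
step 2: dur = max(L[2]=6, C[1]=5) = 6
step 3: dur = max(L[3]=9, C[2]=4) = 9
step 4: dur = max(L[4]=2, C[3]=7) = 7
step 5: dur = max(L[5]=7, C[4]=9) = 9
step 6: dur = max(L[6]=3, C[5]=7) = 7
step 7: dur = max(L[7]=8, C[6]=9) = 9
step 8: dur = C[7]=? = C[7]  (unknown; binding)
sum of known step durations = 63
dur[8] = total - known = 70 - 63 = 7
C[7] is the binding max in step 8, so C[7] = dur[8] = 7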